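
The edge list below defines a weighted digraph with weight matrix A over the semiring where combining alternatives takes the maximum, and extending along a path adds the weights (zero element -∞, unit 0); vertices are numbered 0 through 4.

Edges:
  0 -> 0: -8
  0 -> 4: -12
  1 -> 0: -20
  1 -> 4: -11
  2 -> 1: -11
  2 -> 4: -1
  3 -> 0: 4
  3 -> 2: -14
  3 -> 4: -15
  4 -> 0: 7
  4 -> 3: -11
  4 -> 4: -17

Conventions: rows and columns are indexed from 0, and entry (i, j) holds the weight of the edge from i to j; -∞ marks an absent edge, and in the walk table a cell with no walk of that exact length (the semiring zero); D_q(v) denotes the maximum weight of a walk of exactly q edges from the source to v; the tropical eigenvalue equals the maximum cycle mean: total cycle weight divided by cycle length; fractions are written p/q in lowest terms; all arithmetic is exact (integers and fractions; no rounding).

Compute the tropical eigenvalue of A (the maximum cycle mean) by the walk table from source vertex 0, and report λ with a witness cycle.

q=0: [0, -∞, -∞, -∞, -∞]
q=1: [-8, -∞, -∞, -∞, -12]
q=2: [-5, -∞, -∞, -23, -20]
q=3: [-13, -∞, -37, -31, -17]
q=4: [-10, -48, -45, -28, -25]
q=5: [-18, -56, -42, -36, -22]
Optimal cycle mean attained by: cycle 0->4->0, total (-12) + 7, length 2.
Answer: λ = -5/2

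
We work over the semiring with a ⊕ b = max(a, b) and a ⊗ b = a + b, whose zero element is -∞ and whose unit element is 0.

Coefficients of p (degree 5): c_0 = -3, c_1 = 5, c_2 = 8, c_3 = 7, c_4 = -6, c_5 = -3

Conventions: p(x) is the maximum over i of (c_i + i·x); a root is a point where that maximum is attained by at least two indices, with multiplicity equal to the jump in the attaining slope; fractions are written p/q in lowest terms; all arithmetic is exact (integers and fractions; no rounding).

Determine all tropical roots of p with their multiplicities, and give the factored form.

hull edge (i=0, c=-3) to (i=1, c=5): slope 8, span 1
hull edge (i=1, c=5) to (i=2, c=8): slope 3, span 1
hull edge (i=2, c=8) to (i=3, c=7): slope -1, span 1
hull edge (i=3, c=7) to (i=5, c=-3): slope -5, span 2
Factored form: p(x) = -3 ⊗ (x ⊕ (-8)) ⊗ (x ⊕ (-3)) ⊗ (x ⊕ 1) ⊗ (x ⊕ 5) ⊗ (x ⊕ 5)
Answer: roots = -8 (mult 1), -3 (mult 1), 1 (mult 1), 5 (mult 2)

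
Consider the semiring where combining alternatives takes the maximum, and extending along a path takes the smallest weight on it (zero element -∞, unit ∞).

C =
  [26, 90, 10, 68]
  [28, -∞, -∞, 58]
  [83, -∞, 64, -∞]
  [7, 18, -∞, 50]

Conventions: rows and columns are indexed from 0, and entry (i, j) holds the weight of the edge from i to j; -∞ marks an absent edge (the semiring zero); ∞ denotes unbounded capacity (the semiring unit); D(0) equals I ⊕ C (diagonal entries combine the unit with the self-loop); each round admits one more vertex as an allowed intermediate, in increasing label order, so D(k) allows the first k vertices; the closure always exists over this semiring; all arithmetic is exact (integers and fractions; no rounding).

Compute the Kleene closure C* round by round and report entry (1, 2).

D(0):
  [∞, 90, 10, 68]
  [28, ∞, -∞, 58]
  [83, -∞, ∞, -∞]
  [7, 18, -∞, ∞]
D(1):
  [∞, 90, 10, 68]
  [28, ∞, 10, 58]
  [83, 83, ∞, 68]
  [7, 18, 7, ∞]
D(2):
  [∞, 90, 10, 68]
  [28, ∞, 10, 58]
  [83, 83, ∞, 68]
  [18, 18, 10, ∞]
D(3):
  [∞, 90, 10, 68]
  [28, ∞, 10, 58]
  [83, 83, ∞, 68]
  [18, 18, 10, ∞]
D(4):
  [∞, 90, 10, 68]
  [28, ∞, 10, 58]
  [83, 83, ∞, 68]
  [18, 18, 10, ∞]
Answer: C*[1][2] = 10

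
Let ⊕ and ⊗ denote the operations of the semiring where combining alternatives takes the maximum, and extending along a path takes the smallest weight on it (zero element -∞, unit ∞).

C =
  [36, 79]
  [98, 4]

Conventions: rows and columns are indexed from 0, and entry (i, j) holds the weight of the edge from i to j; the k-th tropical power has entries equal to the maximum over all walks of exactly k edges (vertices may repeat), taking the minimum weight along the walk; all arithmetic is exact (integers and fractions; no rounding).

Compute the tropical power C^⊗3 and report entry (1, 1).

C^⊗2:
  [79, 36]
  [36, 79]
C^⊗3:
  [36, 79]
  [79, 36]
Key observation: the optimum is the walk 1->0->0->1, with weight 98 min 36 min 79 = 36.
Optimal value attained by: walk 1->0->0->1.
Answer: (C^⊗3)[1][1] = 36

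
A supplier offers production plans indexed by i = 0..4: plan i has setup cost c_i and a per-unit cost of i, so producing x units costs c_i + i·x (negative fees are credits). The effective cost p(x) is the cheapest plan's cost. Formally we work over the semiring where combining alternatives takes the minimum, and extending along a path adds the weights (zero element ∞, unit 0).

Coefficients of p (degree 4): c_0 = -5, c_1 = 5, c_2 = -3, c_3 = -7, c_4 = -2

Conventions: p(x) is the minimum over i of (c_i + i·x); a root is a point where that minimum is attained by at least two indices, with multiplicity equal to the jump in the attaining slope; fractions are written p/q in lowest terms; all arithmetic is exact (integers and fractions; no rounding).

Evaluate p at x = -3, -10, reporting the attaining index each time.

p(-3) = min(-5+0·(-3)=-5, 5+1·(-3)=2, -3+2·(-3)=-9, -7+3·(-3)=-16, -2+4·(-3)=-14) = -16 (attained by i=3)
p(-10) = min(-5+0·(-10)=-5, 5+1·(-10)=-5, -3+2·(-10)=-23, -7+3·(-10)=-37, -2+4·(-10)=-42) = -42 (attained by i=4)
Answer: p(-3) = -16; p(-10) = -42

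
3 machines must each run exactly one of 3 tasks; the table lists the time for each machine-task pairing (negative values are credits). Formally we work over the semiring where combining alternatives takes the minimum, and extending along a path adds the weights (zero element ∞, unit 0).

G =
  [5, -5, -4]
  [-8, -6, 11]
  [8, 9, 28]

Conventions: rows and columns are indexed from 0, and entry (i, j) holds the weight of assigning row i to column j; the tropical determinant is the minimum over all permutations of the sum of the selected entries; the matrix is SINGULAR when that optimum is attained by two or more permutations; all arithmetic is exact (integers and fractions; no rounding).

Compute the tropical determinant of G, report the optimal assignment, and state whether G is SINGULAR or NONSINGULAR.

σ = (0, 1, 2): 5 + (-6) + 28 = 27
σ = (0, 2, 1): 5 + 11 + 9 = 25
σ = (1, 0, 2): (-5) + (-8) + 28 = 15
σ = (1, 2, 0): (-5) + 11 + 8 = 14
σ = (2, 0, 1): (-4) + (-8) + 9 = -3
σ = (2, 1, 0): (-4) + (-6) + 8 = -2
Optimal value attained by: σ = (2, 0, 1).
Answer: det⊕(G) = -3; verdict: NONSINGULAR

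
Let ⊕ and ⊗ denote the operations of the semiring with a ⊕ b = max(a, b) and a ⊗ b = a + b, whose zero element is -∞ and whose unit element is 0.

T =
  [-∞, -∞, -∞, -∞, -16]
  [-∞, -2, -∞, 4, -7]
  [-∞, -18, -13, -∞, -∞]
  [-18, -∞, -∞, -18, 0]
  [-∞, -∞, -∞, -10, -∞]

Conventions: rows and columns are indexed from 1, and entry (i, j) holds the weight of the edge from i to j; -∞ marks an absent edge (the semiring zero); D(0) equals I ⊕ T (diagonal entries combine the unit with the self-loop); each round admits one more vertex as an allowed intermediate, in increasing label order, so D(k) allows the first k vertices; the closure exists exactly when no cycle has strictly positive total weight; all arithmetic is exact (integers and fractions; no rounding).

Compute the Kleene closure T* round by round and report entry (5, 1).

D(0):
  [0, -∞, -∞, -∞, -16]
  [-∞, 0, -∞, 4, -7]
  [-∞, -18, 0, -∞, -∞]
  [-18, -∞, -∞, 0, 0]
  [-∞, -∞, -∞, -10, 0]
D(1):
  [0, -∞, -∞, -∞, -16]
  [-∞, 0, -∞, 4, -7]
  [-∞, -18, 0, -∞, -∞]
  [-18, -∞, -∞, 0, 0]
  [-∞, -∞, -∞, -10, 0]
D(2):
  [0, -∞, -∞, -∞, -16]
  [-∞, 0, -∞, 4, -7]
  [-∞, -18, 0, -14, -25]
  [-18, -∞, -∞, 0, 0]
  [-∞, -∞, -∞, -10, 0]
D(3):
  [0, -∞, -∞, -∞, -16]
  [-∞, 0, -∞, 4, -7]
  [-∞, -18, 0, -14, -25]
  [-18, -∞, -∞, 0, 0]
  [-∞, -∞, -∞, -10, 0]
D(4):
  [0, -∞, -∞, -∞, -16]
  [-14, 0, -∞, 4, 4]
  [-32, -18, 0, -14, -14]
  [-18, -∞, -∞, 0, 0]
  [-28, -∞, -∞, -10, 0]
D(5):
  [0, -∞, -∞, -26, -16]
  [-14, 0, -∞, 4, 4]
  [-32, -18, 0, -14, -14]
  [-18, -∞, -∞, 0, 0]
  [-28, -∞, -∞, -10, 0]
Answer: T*[5][1] = -28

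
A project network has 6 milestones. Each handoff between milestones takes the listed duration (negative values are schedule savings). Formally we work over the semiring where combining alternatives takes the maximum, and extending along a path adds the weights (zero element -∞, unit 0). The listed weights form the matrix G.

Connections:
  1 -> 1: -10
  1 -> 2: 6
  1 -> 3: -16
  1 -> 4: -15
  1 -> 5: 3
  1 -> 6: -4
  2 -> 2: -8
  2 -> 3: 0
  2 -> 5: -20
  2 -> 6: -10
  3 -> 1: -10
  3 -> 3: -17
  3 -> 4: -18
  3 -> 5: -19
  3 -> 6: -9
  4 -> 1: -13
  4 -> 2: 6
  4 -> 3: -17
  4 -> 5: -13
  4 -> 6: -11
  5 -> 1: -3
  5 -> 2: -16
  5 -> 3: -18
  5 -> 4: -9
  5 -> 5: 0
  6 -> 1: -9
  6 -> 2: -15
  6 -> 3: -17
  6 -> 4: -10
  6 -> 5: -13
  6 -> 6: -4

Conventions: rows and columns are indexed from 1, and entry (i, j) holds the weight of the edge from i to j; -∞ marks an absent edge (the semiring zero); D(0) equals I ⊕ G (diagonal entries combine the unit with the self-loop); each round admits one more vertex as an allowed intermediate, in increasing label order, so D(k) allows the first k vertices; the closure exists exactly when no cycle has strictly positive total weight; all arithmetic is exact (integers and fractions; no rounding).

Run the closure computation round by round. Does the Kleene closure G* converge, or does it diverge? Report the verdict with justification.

D(0):
  [0, 6, -16, -15, 3, -4]
  [-∞, 0, 0, -∞, -20, -10]
  [-10, -∞, 0, -18, -19, -9]
  [-13, 6, -17, 0, -13, -11]
  [-3, -16, -18, -9, 0, -∞]
  [-9, -15, -17, -10, -13, 0]
D(1):
  [0, 6, -16, -15, 3, -4]
  [-∞, 0, 0, -∞, -20, -10]
  [-10, -4, 0, -18, -7, -9]
  [-13, 6, -17, 0, -10, -11]
  [-3, 3, -18, -9, 0, -7]
  [-9, -3, -17, -10, -6, 0]
D(2):
  [0, 6, 6, -15, 3, -4]
  [-∞, 0, 0, -∞, -20, -10]
  [-10, -4, 0, -18, -7, -9]
  [-13, 6, 6, 0, -10, -4]
  [-3, 3, 3, -9, 0, -7]
  [-9, -3, -3, -10, -6, 0]
D(3):
  [0, 6, 6, -12, 3, -3]
  [-10, 0, 0, -18, -7, -9]
  [-10, -4, 0, -18, -7, -9]
  [-4, 6, 6, 0, -1, -3]
  [-3, 3, 3, -9, 0, -6]
  [-9, -3, -3, -10, -6, 0]
D(4):
  [0, 6, 6, -12, 3, -3]
  [-10, 0, 0, -18, -7, -9]
  [-10, -4, 0, -18, -7, -9]
  [-4, 6, 6, 0, -1, -3]
  [-3, 3, 3, -9, 0, -6]
  [-9, -3, -3, -10, -6, 0]
D(5):
  [0, 6, 6, -6, 3, -3]
  [-10, 0, 0, -16, -7, -9]
  [-10, -4, 0, -16, -7, -9]
  [-4, 6, 6, 0, -1, -3]
  [-3, 3, 3, -9, 0, -6]
  [-9, -3, -3, -10, -6, 0]
D(6):
  [0, 6, 6, -6, 3, -3]
  [-10, 0, 0, -16, -7, -9]
  [-10, -4, 0, -16, -7, -9]
  [-4, 6, 6, 0, -1, -3]
  [-3, 3, 3, -9, 0, -6]
  [-9, -3, -3, -10, -6, 0]
Key observation: every diagonal entry stays at the unit through all rounds, so no improving cycle exists.
Answer: CONVERGES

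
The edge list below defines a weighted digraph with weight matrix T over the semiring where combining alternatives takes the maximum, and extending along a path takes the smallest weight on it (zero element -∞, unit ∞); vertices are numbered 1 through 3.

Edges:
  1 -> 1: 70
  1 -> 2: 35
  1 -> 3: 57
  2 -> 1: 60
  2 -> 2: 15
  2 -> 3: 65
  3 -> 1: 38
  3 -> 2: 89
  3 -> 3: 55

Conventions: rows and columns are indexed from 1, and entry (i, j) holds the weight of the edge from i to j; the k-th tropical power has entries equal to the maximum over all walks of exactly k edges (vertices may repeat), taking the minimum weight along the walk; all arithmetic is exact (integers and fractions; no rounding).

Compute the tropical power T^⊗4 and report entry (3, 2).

T^⊗2:
  [70, 57, 57]
  [60, 65, 57]
  [60, 55, 65]
T^⊗3:
  [70, 57, 57]
  [60, 57, 65]
  [60, 65, 57]
T^⊗4:
  [70, 57, 57]
  [60, 65, 57]
  [60, 57, 65]
Key observation: the optimum is the walk 3->2->1->3->2, with weight 89 min 60 min 57 min 89 = 57.
Optimal value attained by: walk 3->2->1->3->2.
Answer: (T^⊗4)[3][2] = 57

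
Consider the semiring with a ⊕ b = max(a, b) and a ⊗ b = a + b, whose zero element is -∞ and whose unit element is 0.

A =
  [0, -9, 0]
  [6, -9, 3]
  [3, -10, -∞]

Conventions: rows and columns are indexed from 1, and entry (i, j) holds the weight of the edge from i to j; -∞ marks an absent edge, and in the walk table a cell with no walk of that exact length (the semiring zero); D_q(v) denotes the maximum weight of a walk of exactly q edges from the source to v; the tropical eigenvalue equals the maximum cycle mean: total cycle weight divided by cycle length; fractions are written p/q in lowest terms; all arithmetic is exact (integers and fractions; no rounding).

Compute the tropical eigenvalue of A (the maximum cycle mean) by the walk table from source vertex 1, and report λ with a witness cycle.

q=0: [0, -∞, -∞]
q=1: [0, -9, 0]
q=2: [3, -9, 0]
q=3: [3, -6, 3]
Optimal cycle mean attained by: cycle 1->3->1, total 0 + 3, length 2.
Answer: λ = 3/2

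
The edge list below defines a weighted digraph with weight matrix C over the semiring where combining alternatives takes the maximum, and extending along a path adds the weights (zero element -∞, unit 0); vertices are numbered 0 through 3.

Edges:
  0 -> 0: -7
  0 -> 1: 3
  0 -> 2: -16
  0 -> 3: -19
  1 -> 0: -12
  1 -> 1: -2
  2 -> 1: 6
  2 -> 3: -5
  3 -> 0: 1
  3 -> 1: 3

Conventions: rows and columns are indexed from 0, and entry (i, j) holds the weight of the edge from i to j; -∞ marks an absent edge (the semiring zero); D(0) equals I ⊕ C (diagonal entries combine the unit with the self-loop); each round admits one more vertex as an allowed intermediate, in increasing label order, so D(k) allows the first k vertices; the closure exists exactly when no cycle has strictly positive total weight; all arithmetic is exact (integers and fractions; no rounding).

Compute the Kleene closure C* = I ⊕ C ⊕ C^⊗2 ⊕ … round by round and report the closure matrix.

D(0):
  [0, 3, -16, -19]
  [-12, 0, -∞, -∞]
  [-∞, 6, 0, -5]
  [1, 3, -∞, 0]
D(1):
  [0, 3, -16, -19]
  [-12, 0, -28, -31]
  [-∞, 6, 0, -5]
  [1, 4, -15, 0]
D(2):
  [0, 3, -16, -19]
  [-12, 0, -28, -31]
  [-6, 6, 0, -5]
  [1, 4, -15, 0]
D(3):
  [0, 3, -16, -19]
  [-12, 0, -28, -31]
  [-6, 6, 0, -5]
  [1, 4, -15, 0]
D(4):
  [0, 3, -16, -19]
  [-12, 0, -28, -31]
  [-4, 6, 0, -5]
  [1, 4, -15, 0]
Answer: C* = [[0, 3, -16, -19], [-12, 0, -28, -31], [-4, 6, 0, -5], [1, 4, -15, 0]]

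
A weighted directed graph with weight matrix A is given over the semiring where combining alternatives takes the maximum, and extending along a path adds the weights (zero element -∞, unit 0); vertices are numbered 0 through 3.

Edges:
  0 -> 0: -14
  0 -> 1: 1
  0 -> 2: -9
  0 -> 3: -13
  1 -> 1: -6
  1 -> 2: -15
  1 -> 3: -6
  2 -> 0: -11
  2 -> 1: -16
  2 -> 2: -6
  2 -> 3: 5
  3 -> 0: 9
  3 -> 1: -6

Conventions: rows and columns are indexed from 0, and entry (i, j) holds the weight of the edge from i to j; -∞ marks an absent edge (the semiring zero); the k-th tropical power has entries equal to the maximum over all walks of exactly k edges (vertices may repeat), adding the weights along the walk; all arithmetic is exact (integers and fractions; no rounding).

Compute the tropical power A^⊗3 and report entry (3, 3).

A^⊗2:
  [-4, -5, -14, -4]
  [3, -12, -21, -10]
  [14, -1, -12, -1]
  [-5, 10, 0, -4]
A^⊗3:
  [5, -3, -13, -9]
  [-1, 4, -6, -10]
  [8, 15, 5, 1]
  [5, 4, -5, 5]
Key observation: the optimum is the walk 3->0->2->3, with weight 9 + (-9) + 5 = 5.
Optimal value attained by: walk 3->0->2->3.
Answer: (A^⊗3)[3][3] = 5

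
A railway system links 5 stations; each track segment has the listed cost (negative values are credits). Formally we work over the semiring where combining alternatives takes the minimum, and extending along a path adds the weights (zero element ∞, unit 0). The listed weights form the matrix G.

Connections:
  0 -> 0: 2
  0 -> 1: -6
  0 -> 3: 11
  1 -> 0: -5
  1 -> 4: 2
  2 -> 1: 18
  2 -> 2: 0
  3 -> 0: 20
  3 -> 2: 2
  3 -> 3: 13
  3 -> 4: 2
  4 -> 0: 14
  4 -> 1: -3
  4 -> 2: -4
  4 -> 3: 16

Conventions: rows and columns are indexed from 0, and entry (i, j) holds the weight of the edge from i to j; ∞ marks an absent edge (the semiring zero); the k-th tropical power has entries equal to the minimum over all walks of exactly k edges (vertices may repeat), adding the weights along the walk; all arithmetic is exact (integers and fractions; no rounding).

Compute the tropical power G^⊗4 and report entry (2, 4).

G^⊗2:
  [-11, -4, 13, 13, -4]
  [-3, -11, -2, 6, ∞]
  [13, 18, 0, ∞, 20]
  [16, -1, -2, 18, 15]
  [-8, 8, -4, 25, -1]
G^⊗3:
  [-9, -17, -8, 0, -2]
  [-16, -9, -2, 8, -9]
  [13, 7, 0, 24, 20]
  [-6, 10, -2, 27, 1]
  [-6, -14, -5, 3, 10]
G^⊗4:
  [-22, -15, -8, 2, -15]
  [-14, -22, -13, -5, -7]
  [2, 7, 0, 24, 9]
  [-4, -12, -3, 5, 12]
  [-19, -12, -5, 5, -12]
Key observation: the optimum is the walk 2->1->0->1->4, with weight 18 + (-5) + (-6) + 2 = 9.
Optimal value attained by: walk 2->1->0->1->4.
Answer: (G^⊗4)[2][4] = 9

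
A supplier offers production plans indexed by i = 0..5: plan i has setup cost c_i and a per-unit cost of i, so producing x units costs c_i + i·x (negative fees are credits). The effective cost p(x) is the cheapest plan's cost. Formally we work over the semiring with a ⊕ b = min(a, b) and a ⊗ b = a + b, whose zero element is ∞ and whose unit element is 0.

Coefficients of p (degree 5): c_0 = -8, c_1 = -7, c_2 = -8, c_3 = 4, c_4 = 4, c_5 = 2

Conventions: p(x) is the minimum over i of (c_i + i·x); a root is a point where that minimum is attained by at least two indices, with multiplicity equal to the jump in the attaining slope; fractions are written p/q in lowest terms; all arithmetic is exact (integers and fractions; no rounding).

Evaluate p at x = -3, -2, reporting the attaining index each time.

p(-3) = min(-8+0·(-3)=-8, -7+1·(-3)=-10, -8+2·(-3)=-14, 4+3·(-3)=-5, 4+4·(-3)=-8, 2+5·(-3)=-13) = -14 (attained by i=2)
p(-2) = min(-8+0·(-2)=-8, -7+1·(-2)=-9, -8+2·(-2)=-12, 4+3·(-2)=-2, 4+4·(-2)=-4, 2+5·(-2)=-8) = -12 (attained by i=2)
Answer: p(-3) = -14; p(-2) = -12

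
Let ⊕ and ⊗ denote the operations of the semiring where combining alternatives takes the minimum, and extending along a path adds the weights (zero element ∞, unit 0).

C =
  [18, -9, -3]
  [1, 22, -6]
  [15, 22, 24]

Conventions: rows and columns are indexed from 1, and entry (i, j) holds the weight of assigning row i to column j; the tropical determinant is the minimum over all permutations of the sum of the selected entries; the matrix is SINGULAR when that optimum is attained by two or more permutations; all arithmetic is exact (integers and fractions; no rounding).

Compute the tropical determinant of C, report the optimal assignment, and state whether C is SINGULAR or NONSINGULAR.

σ = (1, 2, 3): 18 + 22 + 24 = 64
σ = (1, 3, 2): 18 + (-6) + 22 = 34
σ = (2, 1, 3): (-9) + 1 + 24 = 16
σ = (2, 3, 1): (-9) + (-6) + 15 = 0
σ = (3, 1, 2): (-3) + 1 + 22 = 20
σ = (3, 2, 1): (-3) + 22 + 15 = 34
Optimal value attained by: σ = (2, 3, 1).
Answer: det⊕(C) = 0; verdict: NONSINGULAR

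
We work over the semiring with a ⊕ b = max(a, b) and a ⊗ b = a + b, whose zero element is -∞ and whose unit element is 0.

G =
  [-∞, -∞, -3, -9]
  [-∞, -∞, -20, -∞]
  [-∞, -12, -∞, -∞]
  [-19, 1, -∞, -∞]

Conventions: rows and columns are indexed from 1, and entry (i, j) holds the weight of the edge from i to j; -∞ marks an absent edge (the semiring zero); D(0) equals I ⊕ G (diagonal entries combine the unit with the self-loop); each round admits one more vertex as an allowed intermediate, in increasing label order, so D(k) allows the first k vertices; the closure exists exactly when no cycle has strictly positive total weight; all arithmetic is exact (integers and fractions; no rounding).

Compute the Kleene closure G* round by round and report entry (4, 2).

D(0):
  [0, -∞, -3, -9]
  [-∞, 0, -20, -∞]
  [-∞, -12, 0, -∞]
  [-19, 1, -∞, 0]
D(1):
  [0, -∞, -3, -9]
  [-∞, 0, -20, -∞]
  [-∞, -12, 0, -∞]
  [-19, 1, -22, 0]
D(2):
  [0, -∞, -3, -9]
  [-∞, 0, -20, -∞]
  [-∞, -12, 0, -∞]
  [-19, 1, -19, 0]
D(3):
  [0, -15, -3, -9]
  [-∞, 0, -20, -∞]
  [-∞, -12, 0, -∞]
  [-19, 1, -19, 0]
D(4):
  [0, -8, -3, -9]
  [-∞, 0, -20, -∞]
  [-∞, -12, 0, -∞]
  [-19, 1, -19, 0]
Answer: G*[4][2] = 1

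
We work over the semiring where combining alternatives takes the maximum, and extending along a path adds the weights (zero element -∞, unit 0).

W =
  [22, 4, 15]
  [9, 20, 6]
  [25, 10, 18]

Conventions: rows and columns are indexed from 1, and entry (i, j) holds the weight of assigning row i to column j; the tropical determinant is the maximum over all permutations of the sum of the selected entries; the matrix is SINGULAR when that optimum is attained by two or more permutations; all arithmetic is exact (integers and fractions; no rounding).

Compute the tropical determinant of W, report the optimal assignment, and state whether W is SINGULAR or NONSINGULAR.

σ = (1, 2, 3): 22 + 20 + 18 = 60
σ = (1, 3, 2): 22 + 6 + 10 = 38
σ = (2, 1, 3): 4 + 9 + 18 = 31
σ = (2, 3, 1): 4 + 6 + 25 = 35
σ = (3, 1, 2): 15 + 9 + 10 = 34
σ = (3, 2, 1): 15 + 20 + 25 = 60
Optimal value attained by: σ = (1, 2, 3).
Answer: det⊕(W) = 60; verdict: SINGULAR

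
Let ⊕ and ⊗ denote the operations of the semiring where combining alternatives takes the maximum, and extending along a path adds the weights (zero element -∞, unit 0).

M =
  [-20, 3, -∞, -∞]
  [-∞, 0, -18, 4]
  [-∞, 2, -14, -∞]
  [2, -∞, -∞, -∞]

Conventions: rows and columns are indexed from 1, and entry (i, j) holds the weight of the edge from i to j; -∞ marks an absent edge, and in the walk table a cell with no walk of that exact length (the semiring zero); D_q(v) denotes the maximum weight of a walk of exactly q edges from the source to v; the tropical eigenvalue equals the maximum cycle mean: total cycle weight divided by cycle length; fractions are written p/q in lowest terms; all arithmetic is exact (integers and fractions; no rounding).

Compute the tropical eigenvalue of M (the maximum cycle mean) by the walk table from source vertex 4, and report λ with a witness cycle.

q=0: [-∞, -∞, -∞, 0]
q=1: [2, -∞, -∞, -∞]
q=2: [-18, 5, -∞, -∞]
q=3: [-38, 5, -13, 9]
q=4: [11, 5, -13, 9]
Optimal cycle mean attained by: cycle 1->2->4->1, total 3 + 4 + 2, length 3.
Answer: λ = 3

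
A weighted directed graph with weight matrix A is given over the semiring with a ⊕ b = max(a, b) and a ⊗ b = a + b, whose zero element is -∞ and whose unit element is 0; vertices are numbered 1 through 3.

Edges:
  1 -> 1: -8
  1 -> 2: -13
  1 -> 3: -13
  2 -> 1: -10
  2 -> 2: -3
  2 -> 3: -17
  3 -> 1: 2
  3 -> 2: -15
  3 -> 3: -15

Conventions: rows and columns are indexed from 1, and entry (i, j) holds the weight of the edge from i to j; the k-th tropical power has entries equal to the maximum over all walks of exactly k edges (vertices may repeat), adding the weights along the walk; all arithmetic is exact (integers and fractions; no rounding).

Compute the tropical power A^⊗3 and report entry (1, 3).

A^⊗2:
  [-11, -16, -21]
  [-13, -6, -20]
  [-6, -11, -11]
A^⊗3:
  [-19, -19, -24]
  [-16, -9, -23]
  [-9, -14, -19]
Key observation: the optimum is the walk 1->3->1->3, with weight (-13) + 2 + (-13) = -24.
Optimal value attained by: walk 1->3->1->3.
Answer: (A^⊗3)[1][3] = -24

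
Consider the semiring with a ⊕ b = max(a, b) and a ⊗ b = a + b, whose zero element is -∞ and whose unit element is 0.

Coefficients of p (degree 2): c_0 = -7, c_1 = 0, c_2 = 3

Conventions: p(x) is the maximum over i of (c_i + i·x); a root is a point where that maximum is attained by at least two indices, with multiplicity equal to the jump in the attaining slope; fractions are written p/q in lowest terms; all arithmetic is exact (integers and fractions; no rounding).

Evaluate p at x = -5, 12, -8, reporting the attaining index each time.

p(-5) = max(-7+0·(-5)=-7, 0+1·(-5)=-5, 3+2·(-5)=-7) = -5 (attained by i=1)
p(12) = max(-7+0·12=-7, 0+1·12=12, 3+2·12=27) = 27 (attained by i=2)
p(-8) = max(-7+0·(-8)=-7, 0+1·(-8)=-8, 3+2·(-8)=-13) = -7 (attained by i=0)
Answer: p(-5) = -5; p(12) = 27; p(-8) = -7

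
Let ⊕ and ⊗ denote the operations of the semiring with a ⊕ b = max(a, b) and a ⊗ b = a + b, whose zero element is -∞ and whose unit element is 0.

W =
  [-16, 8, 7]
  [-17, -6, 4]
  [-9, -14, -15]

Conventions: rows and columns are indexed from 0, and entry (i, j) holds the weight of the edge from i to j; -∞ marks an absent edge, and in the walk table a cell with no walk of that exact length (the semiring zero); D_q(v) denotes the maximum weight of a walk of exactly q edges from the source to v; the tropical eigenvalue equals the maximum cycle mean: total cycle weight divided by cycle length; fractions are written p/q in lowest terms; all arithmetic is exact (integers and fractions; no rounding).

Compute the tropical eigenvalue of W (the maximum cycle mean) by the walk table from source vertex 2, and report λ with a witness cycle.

q=0: [-∞, -∞, 0]
q=1: [-9, -14, -15]
q=2: [-24, -1, -2]
q=3: [-11, -7, 3]
Optimal cycle mean attained by: cycle 0->1->2->0, total 8 + 4 + (-9), length 3.
Answer: λ = 1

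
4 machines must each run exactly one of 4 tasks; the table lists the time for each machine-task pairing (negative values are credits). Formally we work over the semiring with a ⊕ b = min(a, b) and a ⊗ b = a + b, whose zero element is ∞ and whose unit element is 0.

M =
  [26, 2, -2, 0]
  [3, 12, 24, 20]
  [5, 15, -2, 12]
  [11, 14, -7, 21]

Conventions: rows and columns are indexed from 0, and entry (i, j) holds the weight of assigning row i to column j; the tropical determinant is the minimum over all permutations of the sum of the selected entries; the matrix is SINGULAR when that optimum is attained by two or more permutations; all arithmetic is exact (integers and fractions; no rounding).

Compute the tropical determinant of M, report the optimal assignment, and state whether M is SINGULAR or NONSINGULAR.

σ = (0, 1, 2, 3): 26 + 12 + (-2) + 21 = 57
σ = (0, 1, 3, 2): 26 + 12 + 12 + (-7) = 43
σ = (0, 2, 1, 3): 26 + 24 + 15 + 21 = 86
σ = (0, 2, 3, 1): 26 + 24 + 12 + 14 = 76
σ = (0, 3, 1, 2): 26 + 20 + 15 + (-7) = 54
σ = (0, 3, 2, 1): 26 + 20 + (-2) + 14 = 58
σ = (1, 0, 2, 3): 2 + 3 + (-2) + 21 = 24
σ = (1, 0, 3, 2): 2 + 3 + 12 + (-7) = 10
σ = (1, 2, 0, 3): 2 + 24 + 5 + 21 = 52
σ = (1, 2, 3, 0): 2 + 24 + 12 + 11 = 49
σ = (1, 3, 0, 2): 2 + 20 + 5 + (-7) = 20
σ = (1, 3, 2, 0): 2 + 20 + (-2) + 11 = 31
σ = (2, 0, 1, 3): (-2) + 3 + 15 + 21 = 37
σ = (2, 0, 3, 1): (-2) + 3 + 12 + 14 = 27
σ = (2, 1, 0, 3): (-2) + 12 + 5 + 21 = 36
σ = (2, 1, 3, 0): (-2) + 12 + 12 + 11 = 33
σ = (2, 3, 0, 1): (-2) + 20 + 5 + 14 = 37
σ = (2, 3, 1, 0): (-2) + 20 + 15 + 11 = 44
σ = (3, 0, 1, 2): 0 + 3 + 15 + (-7) = 11
σ = (3, 0, 2, 1): 0 + 3 + (-2) + 14 = 15
σ = (3, 1, 0, 2): 0 + 12 + 5 + (-7) = 10
σ = (3, 1, 2, 0): 0 + 12 + (-2) + 11 = 21
σ = (3, 2, 0, 1): 0 + 24 + 5 + 14 = 43
σ = (3, 2, 1, 0): 0 + 24 + 15 + 11 = 50
Optimal value attained by: σ = (1, 0, 3, 2).
Answer: det⊕(M) = 10; verdict: SINGULAR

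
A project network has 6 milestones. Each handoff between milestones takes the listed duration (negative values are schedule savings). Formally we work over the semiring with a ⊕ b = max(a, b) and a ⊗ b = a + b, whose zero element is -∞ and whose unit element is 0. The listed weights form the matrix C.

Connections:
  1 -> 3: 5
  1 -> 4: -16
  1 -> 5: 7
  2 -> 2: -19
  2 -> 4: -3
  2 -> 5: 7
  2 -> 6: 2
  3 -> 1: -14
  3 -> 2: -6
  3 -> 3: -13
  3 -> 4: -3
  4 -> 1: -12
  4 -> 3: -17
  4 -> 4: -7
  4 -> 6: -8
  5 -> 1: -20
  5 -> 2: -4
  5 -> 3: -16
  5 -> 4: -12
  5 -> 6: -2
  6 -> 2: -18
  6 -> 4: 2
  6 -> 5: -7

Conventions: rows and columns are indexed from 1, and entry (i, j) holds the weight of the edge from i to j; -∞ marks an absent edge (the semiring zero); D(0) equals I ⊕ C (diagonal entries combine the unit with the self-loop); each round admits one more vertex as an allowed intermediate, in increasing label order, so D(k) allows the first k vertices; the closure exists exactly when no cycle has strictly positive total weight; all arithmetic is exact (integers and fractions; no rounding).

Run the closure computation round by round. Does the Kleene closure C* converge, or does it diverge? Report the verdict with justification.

D(0):
  [0, -∞, 5, -16, 7, -∞]
  [-∞, 0, -∞, -3, 7, 2]
  [-14, -6, 0, -3, -∞, -∞]
  [-12, -∞, -17, 0, -∞, -8]
  [-20, -4, -16, -12, 0, -2]
  [-∞, -18, -∞, 2, -7, 0]
D(1):
  [0, -∞, 5, -16, 7, -∞]
  [-∞, 0, -∞, -3, 7, 2]
  [-14, -6, 0, -3, -7, -∞]
  [-12, -∞, -7, 0, -5, -8]
  [-20, -4, -15, -12, 0, -2]
  [-∞, -18, -∞, 2, -7, 0]
Detection: at round 2, diagonal entry (5, 5) turns strictly positive.
Key observation: the cycle 5->2->5 has total weight (-4) + 7, which is strictly positive.
Answer: DIVERGES — positive cycle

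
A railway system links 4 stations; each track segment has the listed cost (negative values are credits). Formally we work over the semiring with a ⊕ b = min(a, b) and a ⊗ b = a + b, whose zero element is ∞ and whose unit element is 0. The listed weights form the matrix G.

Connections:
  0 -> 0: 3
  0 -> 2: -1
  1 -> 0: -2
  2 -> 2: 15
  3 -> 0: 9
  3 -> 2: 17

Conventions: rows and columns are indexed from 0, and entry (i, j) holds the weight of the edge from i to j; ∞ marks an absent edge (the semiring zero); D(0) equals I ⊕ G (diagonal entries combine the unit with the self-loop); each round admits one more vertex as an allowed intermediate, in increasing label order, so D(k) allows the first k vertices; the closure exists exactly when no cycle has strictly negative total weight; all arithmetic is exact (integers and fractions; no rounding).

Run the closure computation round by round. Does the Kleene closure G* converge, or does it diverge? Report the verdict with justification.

D(0):
  [0, ∞, -1, ∞]
  [-2, 0, ∞, ∞]
  [∞, ∞, 0, ∞]
  [9, ∞, 17, 0]
D(1):
  [0, ∞, -1, ∞]
  [-2, 0, -3, ∞]
  [∞, ∞, 0, ∞]
  [9, ∞, 8, 0]
D(2):
  [0, ∞, -1, ∞]
  [-2, 0, -3, ∞]
  [∞, ∞, 0, ∞]
  [9, ∞, 8, 0]
D(3):
  [0, ∞, -1, ∞]
  [-2, 0, -3, ∞]
  [∞, ∞, 0, ∞]
  [9, ∞, 8, 0]
D(4):
  [0, ∞, -1, ∞]
  [-2, 0, -3, ∞]
  [∞, ∞, 0, ∞]
  [9, ∞, 8, 0]
Key observation: every diagonal entry stays at the unit through all rounds, so no improving cycle exists.
Answer: CONVERGES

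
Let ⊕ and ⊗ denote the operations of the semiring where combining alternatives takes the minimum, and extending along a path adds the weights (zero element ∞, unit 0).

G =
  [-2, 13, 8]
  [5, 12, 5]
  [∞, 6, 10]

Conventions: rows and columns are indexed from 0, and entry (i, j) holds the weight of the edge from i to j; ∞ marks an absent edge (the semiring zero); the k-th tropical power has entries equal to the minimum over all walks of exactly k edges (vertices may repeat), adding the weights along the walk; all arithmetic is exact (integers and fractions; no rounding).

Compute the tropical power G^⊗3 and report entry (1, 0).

G^⊗2:
  [-4, 11, 6]
  [3, 11, 13]
  [11, 16, 11]
G^⊗3:
  [-6, 9, 4]
  [1, 16, 11]
  [9, 17, 19]
Key observation: the optimum is the walk 1->0->0->0, with weight 5 + (-2) + (-2) = 1.
Optimal value attained by: walk 1->0->0->0.
Answer: (G^⊗3)[1][0] = 1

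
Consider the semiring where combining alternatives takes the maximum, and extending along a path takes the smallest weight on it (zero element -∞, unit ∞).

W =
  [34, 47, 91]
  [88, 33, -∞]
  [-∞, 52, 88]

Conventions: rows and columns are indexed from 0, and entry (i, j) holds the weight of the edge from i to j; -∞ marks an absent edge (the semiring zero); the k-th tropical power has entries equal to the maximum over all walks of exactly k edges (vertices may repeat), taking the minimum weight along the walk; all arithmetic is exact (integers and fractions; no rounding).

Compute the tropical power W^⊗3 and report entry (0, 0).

W^⊗2:
  [47, 52, 88]
  [34, 47, 88]
  [52, 52, 88]
W^⊗3:
  [52, 52, 88]
  [47, 52, 88]
  [52, 52, 88]
Key observation: the optimum is the walk 0->2->1->0, with weight 91 min 52 min 88 = 52.
Optimal value attained by: walk 0->2->1->0.
Answer: (W^⊗3)[0][0] = 52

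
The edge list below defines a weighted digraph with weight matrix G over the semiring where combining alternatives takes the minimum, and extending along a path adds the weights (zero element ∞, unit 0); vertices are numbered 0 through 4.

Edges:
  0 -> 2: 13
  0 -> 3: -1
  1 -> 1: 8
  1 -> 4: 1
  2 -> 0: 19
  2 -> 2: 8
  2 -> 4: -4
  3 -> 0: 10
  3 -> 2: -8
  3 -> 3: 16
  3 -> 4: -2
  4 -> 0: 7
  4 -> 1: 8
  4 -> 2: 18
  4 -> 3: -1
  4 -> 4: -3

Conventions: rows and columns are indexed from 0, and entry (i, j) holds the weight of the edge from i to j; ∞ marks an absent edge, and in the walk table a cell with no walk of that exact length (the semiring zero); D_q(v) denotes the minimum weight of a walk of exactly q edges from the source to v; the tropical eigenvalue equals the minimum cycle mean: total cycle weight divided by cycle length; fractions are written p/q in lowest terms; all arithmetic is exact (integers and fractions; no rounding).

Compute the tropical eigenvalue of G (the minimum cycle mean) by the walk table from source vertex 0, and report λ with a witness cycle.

q=0: [0, ∞, ∞, ∞, ∞]
q=1: [∞, ∞, 13, -1, ∞]
q=2: [9, ∞, -9, 15, -3]
q=3: [4, 5, -1, -4, -13]
q=4: [-6, -5, -12, -14, -16]
q=5: [-9, -8, -22, -17, -19]
Optimal cycle mean attained by: cycle 2->4->3->2, total (-4) + (-1) + (-8), length 3.
Answer: λ = -13/3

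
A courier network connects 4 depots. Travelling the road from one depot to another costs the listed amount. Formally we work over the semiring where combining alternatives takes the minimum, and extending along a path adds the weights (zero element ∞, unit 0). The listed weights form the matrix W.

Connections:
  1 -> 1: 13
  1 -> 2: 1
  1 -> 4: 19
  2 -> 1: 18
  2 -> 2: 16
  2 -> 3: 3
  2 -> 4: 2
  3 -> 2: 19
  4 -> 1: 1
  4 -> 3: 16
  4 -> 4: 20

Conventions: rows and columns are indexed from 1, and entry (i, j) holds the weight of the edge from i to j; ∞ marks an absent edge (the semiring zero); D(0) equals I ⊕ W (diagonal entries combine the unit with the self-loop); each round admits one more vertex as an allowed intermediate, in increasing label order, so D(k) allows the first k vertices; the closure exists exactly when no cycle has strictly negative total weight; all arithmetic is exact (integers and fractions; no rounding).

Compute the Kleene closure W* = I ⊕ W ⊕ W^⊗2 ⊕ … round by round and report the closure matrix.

D(0):
  [0, 1, ∞, 19]
  [18, 0, 3, 2]
  [∞, 19, 0, ∞]
  [1, ∞, 16, 0]
D(1):
  [0, 1, ∞, 19]
  [18, 0, 3, 2]
  [∞, 19, 0, ∞]
  [1, 2, 16, 0]
D(2):
  [0, 1, 4, 3]
  [18, 0, 3, 2]
  [37, 19, 0, 21]
  [1, 2, 5, 0]
D(3):
  [0, 1, 4, 3]
  [18, 0, 3, 2]
  [37, 19, 0, 21]
  [1, 2, 5, 0]
D(4):
  [0, 1, 4, 3]
  [3, 0, 3, 2]
  [22, 19, 0, 21]
  [1, 2, 5, 0]
Answer: W* = [[0, 1, 4, 3], [3, 0, 3, 2], [22, 19, 0, 21], [1, 2, 5, 0]]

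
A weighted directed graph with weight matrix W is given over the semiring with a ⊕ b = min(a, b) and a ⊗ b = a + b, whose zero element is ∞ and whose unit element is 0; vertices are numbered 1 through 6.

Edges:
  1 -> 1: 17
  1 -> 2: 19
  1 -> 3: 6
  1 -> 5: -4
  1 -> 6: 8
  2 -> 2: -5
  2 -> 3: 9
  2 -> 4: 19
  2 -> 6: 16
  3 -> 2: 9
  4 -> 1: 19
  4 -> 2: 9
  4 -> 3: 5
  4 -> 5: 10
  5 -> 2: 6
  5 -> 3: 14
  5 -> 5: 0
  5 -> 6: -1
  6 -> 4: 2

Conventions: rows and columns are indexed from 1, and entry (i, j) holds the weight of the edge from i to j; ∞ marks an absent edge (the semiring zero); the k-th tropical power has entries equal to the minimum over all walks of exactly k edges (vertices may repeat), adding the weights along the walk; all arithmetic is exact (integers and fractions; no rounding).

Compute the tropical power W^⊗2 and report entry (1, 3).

W^⊗2:
  [34, 2, 10, 10, -4, -5]
  [38, -10, 4, 14, 29, 11]
  [∞, 4, 18, 28, ∞, 25]
  [36, 4, 18, 28, 10, 9]
  [∞, 1, 14, 1, 0, -1]
  [21, 11, 7, ∞, 12, ∞]
Key observation: the optimum is the walk 1->5->3, with weight (-4) + 14 = 10.
Optimal value attained by: walk 1->5->3.
Answer: (W^⊗2)[1][3] = 10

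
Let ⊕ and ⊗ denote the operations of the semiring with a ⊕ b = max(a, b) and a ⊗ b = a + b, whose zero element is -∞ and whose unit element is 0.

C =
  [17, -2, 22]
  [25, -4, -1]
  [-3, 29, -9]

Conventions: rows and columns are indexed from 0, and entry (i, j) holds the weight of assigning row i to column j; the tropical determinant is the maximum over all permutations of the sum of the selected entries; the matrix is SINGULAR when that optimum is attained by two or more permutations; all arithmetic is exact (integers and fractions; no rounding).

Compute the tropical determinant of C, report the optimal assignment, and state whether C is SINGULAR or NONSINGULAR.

σ = (0, 1, 2): 17 + (-4) + (-9) = 4
σ = (0, 2, 1): 17 + (-1) + 29 = 45
σ = (1, 0, 2): (-2) + 25 + (-9) = 14
σ = (1, 2, 0): (-2) + (-1) + (-3) = -6
σ = (2, 0, 1): 22 + 25 + 29 = 76
σ = (2, 1, 0): 22 + (-4) + (-3) = 15
Optimal value attained by: σ = (2, 0, 1).
Answer: det⊕(C) = 76; verdict: NONSINGULAR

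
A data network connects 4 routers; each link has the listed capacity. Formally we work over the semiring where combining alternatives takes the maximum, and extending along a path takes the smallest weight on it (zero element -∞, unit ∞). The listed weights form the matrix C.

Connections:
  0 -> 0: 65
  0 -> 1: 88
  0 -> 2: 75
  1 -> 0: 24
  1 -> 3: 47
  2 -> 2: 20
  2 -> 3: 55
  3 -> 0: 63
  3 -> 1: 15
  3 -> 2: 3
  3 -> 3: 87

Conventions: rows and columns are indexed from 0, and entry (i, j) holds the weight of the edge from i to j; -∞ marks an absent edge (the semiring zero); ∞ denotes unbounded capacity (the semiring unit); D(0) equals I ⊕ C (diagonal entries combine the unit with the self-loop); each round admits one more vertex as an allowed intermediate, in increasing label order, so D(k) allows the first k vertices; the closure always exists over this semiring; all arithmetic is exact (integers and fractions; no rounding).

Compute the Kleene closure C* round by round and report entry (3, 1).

D(0):
  [∞, 88, 75, -∞]
  [24, ∞, -∞, 47]
  [-∞, -∞, ∞, 55]
  [63, 15, 3, ∞]
D(1):
  [∞, 88, 75, -∞]
  [24, ∞, 24, 47]
  [-∞, -∞, ∞, 55]
  [63, 63, 63, ∞]
D(2):
  [∞, 88, 75, 47]
  [24, ∞, 24, 47]
  [-∞, -∞, ∞, 55]
  [63, 63, 63, ∞]
D(3):
  [∞, 88, 75, 55]
  [24, ∞, 24, 47]
  [-∞, -∞, ∞, 55]
  [63, 63, 63, ∞]
D(4):
  [∞, 88, 75, 55]
  [47, ∞, 47, 47]
  [55, 55, ∞, 55]
  [63, 63, 63, ∞]
Answer: C*[3][1] = 63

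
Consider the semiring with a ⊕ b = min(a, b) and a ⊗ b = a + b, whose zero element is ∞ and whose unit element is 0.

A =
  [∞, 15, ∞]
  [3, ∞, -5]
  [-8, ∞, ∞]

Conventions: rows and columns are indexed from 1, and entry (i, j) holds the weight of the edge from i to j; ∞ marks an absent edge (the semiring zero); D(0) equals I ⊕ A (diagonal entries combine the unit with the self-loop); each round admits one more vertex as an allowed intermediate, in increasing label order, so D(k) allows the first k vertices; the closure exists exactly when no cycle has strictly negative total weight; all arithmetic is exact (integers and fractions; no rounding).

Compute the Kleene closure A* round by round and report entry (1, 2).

D(0):
  [0, 15, ∞]
  [3, 0, -5]
  [-8, ∞, 0]
D(1):
  [0, 15, ∞]
  [3, 0, -5]
  [-8, 7, 0]
D(2):
  [0, 15, 10]
  [3, 0, -5]
  [-8, 7, 0]
D(3):
  [0, 15, 10]
  [-13, 0, -5]
  [-8, 7, 0]
Answer: A*[1][2] = 15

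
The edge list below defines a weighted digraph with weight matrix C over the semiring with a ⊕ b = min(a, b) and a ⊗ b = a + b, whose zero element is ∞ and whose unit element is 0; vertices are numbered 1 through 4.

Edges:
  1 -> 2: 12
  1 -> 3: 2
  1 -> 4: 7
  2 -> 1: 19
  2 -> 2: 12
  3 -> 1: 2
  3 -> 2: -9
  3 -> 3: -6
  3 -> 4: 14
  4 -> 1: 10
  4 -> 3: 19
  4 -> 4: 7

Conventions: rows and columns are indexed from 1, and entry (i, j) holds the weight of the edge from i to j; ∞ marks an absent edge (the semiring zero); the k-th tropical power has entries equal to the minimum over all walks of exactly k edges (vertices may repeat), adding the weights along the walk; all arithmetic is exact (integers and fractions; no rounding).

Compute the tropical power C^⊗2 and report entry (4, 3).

C^⊗2:
  [4, -7, -4, 14]
  [31, 24, 21, 26]
  [-4, -15, -12, 8]
  [17, 10, 12, 14]
Key observation: the optimum is the walk 4->1->3, with weight 10 + 2 = 12.
Optimal value attained by: walk 4->1->3.
Answer: (C^⊗2)[4][3] = 12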